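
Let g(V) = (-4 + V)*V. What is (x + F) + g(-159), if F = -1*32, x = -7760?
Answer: 18125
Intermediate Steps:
F = -32
g(V) = V*(-4 + V)
(x + F) + g(-159) = (-7760 - 32) - 159*(-4 - 159) = -7792 - 159*(-163) = -7792 + 25917 = 18125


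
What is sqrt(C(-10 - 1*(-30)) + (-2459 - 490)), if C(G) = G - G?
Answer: I*sqrt(2949) ≈ 54.305*I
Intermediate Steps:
C(G) = 0
sqrt(C(-10 - 1*(-30)) + (-2459 - 490)) = sqrt(0 + (-2459 - 490)) = sqrt(0 - 2949) = sqrt(-2949) = I*sqrt(2949)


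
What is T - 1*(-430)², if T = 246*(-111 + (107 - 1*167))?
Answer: -226966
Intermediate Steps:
T = -42066 (T = 246*(-111 + (107 - 167)) = 246*(-111 - 60) = 246*(-171) = -42066)
T - 1*(-430)² = -42066 - 1*(-430)² = -42066 - 1*184900 = -42066 - 184900 = -226966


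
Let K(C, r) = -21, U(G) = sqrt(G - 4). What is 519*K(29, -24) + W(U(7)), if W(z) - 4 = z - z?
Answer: -10895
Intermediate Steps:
U(G) = sqrt(-4 + G)
W(z) = 4 (W(z) = 4 + (z - z) = 4 + 0 = 4)
519*K(29, -24) + W(U(7)) = 519*(-21) + 4 = -10899 + 4 = -10895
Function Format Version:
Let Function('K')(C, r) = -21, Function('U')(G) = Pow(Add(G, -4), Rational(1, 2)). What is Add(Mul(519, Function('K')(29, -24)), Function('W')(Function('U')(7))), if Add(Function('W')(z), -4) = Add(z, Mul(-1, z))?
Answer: -10895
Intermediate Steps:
Function('U')(G) = Pow(Add(-4, G), Rational(1, 2))
Function('W')(z) = 4 (Function('W')(z) = Add(4, Add(z, Mul(-1, z))) = Add(4, 0) = 4)
Add(Mul(519, Function('K')(29, -24)), Function('W')(Function('U')(7))) = Add(Mul(519, -21), 4) = Add(-10899, 4) = -10895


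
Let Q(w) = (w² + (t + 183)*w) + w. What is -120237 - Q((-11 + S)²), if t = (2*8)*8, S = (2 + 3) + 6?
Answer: -120237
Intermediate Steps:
S = 11 (S = 5 + 6 = 11)
t = 128 (t = 16*8 = 128)
Q(w) = w² + 312*w (Q(w) = (w² + (128 + 183)*w) + w = (w² + 311*w) + w = w² + 312*w)
-120237 - Q((-11 + S)²) = -120237 - (-11 + 11)²*(312 + (-11 + 11)²) = -120237 - 0²*(312 + 0²) = -120237 - 0*(312 + 0) = -120237 - 0*312 = -120237 - 1*0 = -120237 + 0 = -120237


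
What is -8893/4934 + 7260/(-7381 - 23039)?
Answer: -5105765/2501538 ≈ -2.0410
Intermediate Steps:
-8893/4934 + 7260/(-7381 - 23039) = -8893*1/4934 + 7260/(-30420) = -8893/4934 + 7260*(-1/30420) = -8893/4934 - 121/507 = -5105765/2501538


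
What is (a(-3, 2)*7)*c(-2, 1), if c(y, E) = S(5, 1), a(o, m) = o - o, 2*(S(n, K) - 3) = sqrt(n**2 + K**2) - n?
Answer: 0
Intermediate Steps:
S(n, K) = 3 + sqrt(K**2 + n**2)/2 - n/2 (S(n, K) = 3 + (sqrt(n**2 + K**2) - n)/2 = 3 + (sqrt(K**2 + n**2) - n)/2 = 3 + (sqrt(K**2 + n**2)/2 - n/2) = 3 + sqrt(K**2 + n**2)/2 - n/2)
a(o, m) = 0
c(y, E) = 1/2 + sqrt(26)/2 (c(y, E) = 3 + sqrt(1**2 + 5**2)/2 - 1/2*5 = 3 + sqrt(1 + 25)/2 - 5/2 = 3 + sqrt(26)/2 - 5/2 = 1/2 + sqrt(26)/2)
(a(-3, 2)*7)*c(-2, 1) = (0*7)*(1/2 + sqrt(26)/2) = 0*(1/2 + sqrt(26)/2) = 0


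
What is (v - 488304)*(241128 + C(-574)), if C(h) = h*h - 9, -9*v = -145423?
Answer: -2424636751235/9 ≈ -2.6940e+11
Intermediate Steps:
v = 145423/9 (v = -1/9*(-145423) = 145423/9 ≈ 16158.)
C(h) = -9 + h**2 (C(h) = h**2 - 9 = -9 + h**2)
(v - 488304)*(241128 + C(-574)) = (145423/9 - 488304)*(241128 + (-9 + (-574)**2)) = -4249313*(241128 + (-9 + 329476))/9 = -4249313*(241128 + 329467)/9 = -4249313/9*570595 = -2424636751235/9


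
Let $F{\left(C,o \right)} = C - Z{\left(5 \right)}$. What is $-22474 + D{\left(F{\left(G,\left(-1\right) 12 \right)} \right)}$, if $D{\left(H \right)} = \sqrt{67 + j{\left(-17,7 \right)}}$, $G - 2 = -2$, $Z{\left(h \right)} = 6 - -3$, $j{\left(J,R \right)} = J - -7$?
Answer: $-22474 + \sqrt{57} \approx -22466.0$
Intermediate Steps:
$j{\left(J,R \right)} = 7 + J$ ($j{\left(J,R \right)} = J + 7 = 7 + J$)
$Z{\left(h \right)} = 9$ ($Z{\left(h \right)} = 6 + 3 = 9$)
$G = 0$ ($G = 2 - 2 = 0$)
$F{\left(C,o \right)} = -9 + C$ ($F{\left(C,o \right)} = C - 9 = -9 + C$)
$D{\left(H \right)} = \sqrt{57}$ ($D{\left(H \right)} = \sqrt{67 + \left(7 - 17\right)} = \sqrt{67 - 10} = \sqrt{57}$)
$-22474 + D{\left(F{\left(G,\left(-1\right) 12 \right)} \right)} = -22474 + \sqrt{57}$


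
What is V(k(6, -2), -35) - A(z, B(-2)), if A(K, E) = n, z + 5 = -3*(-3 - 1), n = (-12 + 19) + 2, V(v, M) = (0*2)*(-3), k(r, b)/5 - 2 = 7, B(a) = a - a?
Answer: -9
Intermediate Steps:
B(a) = 0
k(r, b) = 45 (k(r, b) = 10 + 5*7 = 10 + 35 = 45)
V(v, M) = 0 (V(v, M) = 0*(-3) = 0)
n = 9 (n = 7 + 2 = 9)
z = 7 (z = -5 - 3*(-3 - 1) = -5 - 3*(-4) = -5 + 12 = 7)
A(K, E) = 9
V(k(6, -2), -35) - A(z, B(-2)) = 0 - 1*9 = 0 - 9 = -9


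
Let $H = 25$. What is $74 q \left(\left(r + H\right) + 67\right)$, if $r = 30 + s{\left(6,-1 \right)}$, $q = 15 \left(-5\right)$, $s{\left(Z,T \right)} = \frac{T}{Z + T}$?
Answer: $-675990$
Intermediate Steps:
$s{\left(Z,T \right)} = \frac{T}{T + Z}$
$q = -75$
$r = \frac{149}{5}$ ($r = 30 - \frac{1}{-1 + 6} = 30 - \frac{1}{5} = \frac{149}{5} \approx 29.8$)
$74 q \left(\left(r + H\right) + 67\right) = 74 \left(-75\right) \left(\left(\frac{149}{5} + 25\right) + 67\right) = - 5550 \left(\frac{274}{5} + 67\right) = \left(-5550\right) \frac{609}{5} = -675990$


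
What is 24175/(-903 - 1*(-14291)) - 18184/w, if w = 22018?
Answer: 144418879/147388492 ≈ 0.97985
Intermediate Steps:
24175/(-903 - 1*(-14291)) - 18184/w = 24175/(-903 - 1*(-14291)) - 18184/22018 = 24175/(-903 + 14291) - 18184*1/22018 = 24175/13388 - 9092/11009 = 144418879/147388492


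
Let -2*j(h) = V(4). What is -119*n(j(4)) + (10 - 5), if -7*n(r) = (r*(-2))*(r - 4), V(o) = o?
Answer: -403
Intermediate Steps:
j(h) = -2 (j(h) = -1/2*4 = -2)
n(r) = 2*r*(-4 + r)/7 (n(r) = -r*(-2)*(r - 4)/7 = -(-2*r)*(-4 + r)/7 = -(-2)*r*(-4 + r)/7 = 2*r*(-4 + r)/7)
-119*n(j(4)) + (10 - 5) = -34*(-2)*(-4 - 2) + (10 - 5) = -34*(-2)*(-6) + 5 = -119*24/7 + 5 = -408 + 5 = -403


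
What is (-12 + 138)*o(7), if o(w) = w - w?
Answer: 0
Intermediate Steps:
o(w) = 0
(-12 + 138)*o(7) = (-12 + 138)*0 = 126*0 = 0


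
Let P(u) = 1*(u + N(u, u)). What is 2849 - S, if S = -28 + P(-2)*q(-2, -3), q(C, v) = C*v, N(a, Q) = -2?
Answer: 2901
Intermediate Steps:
P(u) = -2 + u (P(u) = 1*(u - 2) = 1*(-2 + u) = -2 + u)
S = -52 (S = -28 + (-2 - 2)*(-2*(-3)) = -28 - 4*6 = -28 - 24 = -52)
2849 - S = 2849 - 1*(-52) = 2849 + 52 = 2901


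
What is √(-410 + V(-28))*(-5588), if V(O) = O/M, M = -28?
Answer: -5588*I*√409 ≈ -1.1301e+5*I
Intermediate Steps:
V(O) = -O/28 (V(O) = O/(-28) = O*(-1/28) = -O/28)
√(-410 + V(-28))*(-5588) = √(-410 - 1/28*(-28))*(-5588) = √(-410 + 1)*(-5588) = √(-409)*(-5588) = (I*√409)*(-5588) = -5588*I*√409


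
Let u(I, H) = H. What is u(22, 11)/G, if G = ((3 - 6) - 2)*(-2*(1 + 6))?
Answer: 11/70 ≈ 0.15714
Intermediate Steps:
G = 70 (G = (-3 - 2)*(-2*7) = -5*(-14) = 70)
u(22, 11)/G = 11/70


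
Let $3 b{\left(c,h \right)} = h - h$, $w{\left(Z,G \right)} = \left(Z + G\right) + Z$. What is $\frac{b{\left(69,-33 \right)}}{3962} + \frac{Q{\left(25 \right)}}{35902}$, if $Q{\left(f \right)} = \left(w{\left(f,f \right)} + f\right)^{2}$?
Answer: $\frac{5000}{17951} \approx 0.27854$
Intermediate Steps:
$w{\left(Z,G \right)} = G + 2 Z$ ($w{\left(Z,G \right)} = \left(G + Z\right) + Z = G + 2 Z$)
$Q{\left(f \right)} = 16 f^{2}$ ($Q{\left(f \right)} = \left(\left(f + 2 f\right) + f\right)^{2} = \left(3 f + f\right)^{2} = \left(4 f\right)^{2} = 16 f^{2}$)
$b{\left(c,h \right)} = 0$ ($b{\left(c,h \right)} = \frac{h - h}{3} = \frac{1}{3} \cdot 0 = 0$)
$\frac{b{\left(69,-33 \right)}}{3962} + \frac{Q{\left(25 \right)}}{35902} = \frac{0}{3962} + \frac{16 \cdot 25^{2}}{35902} = 0 \cdot \frac{1}{3962} + 16 \cdot 625 \cdot \frac{1}{35902} = 0 + 10000 \cdot \frac{1}{35902} = 0 + \frac{5000}{17951} = \frac{5000}{17951}$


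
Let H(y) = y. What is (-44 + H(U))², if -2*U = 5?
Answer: 8649/4 ≈ 2162.3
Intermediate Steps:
U = -5/2 (U = -½*5 = -5/2 ≈ -2.5000)
(-44 + H(U))² = (-44 - 5/2)² = (-93/2)² = 8649/4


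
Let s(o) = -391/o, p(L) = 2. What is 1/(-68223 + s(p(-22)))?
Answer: -2/136837 ≈ -1.4616e-5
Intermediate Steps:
1/(-68223 + s(p(-22))) = 1/(-68223 - 391/2) = 1/(-136837/2) = -2/136837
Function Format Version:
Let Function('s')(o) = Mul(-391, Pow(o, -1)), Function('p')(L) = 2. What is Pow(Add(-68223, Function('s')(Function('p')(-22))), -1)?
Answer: Rational(-2, 136837) ≈ -1.4616e-5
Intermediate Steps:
Pow(Add(-68223, Function('s')(Function('p')(-22))), -1) = Pow(Add(-68223, Mul(-391, Pow(2, -1))), -1) = Pow(Add(-68223, Mul(-391, Rational(1, 2))), -1) = Pow(Add(-68223, Rational(-391, 2)), -1) = Pow(Rational(-136837, 2), -1) = Rational(-2, 136837)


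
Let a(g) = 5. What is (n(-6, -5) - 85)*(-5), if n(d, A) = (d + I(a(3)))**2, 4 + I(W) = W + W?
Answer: 425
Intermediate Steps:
I(W) = -4 + 2*W (I(W) = -4 + (W + W) = -4 + 2*W)
n(d, A) = (6 + d)**2 (n(d, A) = (d + (-4 + 2*5))**2 = (d + (-4 + 10))**2 = (d + 6)**2 = (6 + d)**2)
(n(-6, -5) - 85)*(-5) = ((6 - 6)**2 - 85)*(-5) = (0**2 - 85)*(-5) = (0 - 85)*(-5) = -85*(-5) = 425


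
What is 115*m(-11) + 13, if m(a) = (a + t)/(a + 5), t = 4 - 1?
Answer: 499/3 ≈ 166.33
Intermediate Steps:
t = 3
m(a) = (3 + a)/(5 + a) (m(a) = (a + 3)/(a + 5) = (3 + a)/(5 + a))
115*m(-11) + 13 = 115*((3 - 11)/(5 - 11)) + 13 = 115*(-8/(-6)) + 13 = 115*(-1/6*(-8)) + 13 = 115*(4/3) + 13 = 460/3 + 13 = 499/3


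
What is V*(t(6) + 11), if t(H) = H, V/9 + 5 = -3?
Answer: -1224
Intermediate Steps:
V = -72 (V = -45 + 9*(-3) = -45 - 27 = -72)
V*(t(6) + 11) = -72*(6 + 11) = -72*17 = -1224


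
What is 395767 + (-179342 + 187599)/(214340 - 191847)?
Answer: 8901995388/22493 ≈ 3.9577e+5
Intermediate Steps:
395767 + (-179342 + 187599)/(214340 - 191847) = 395767 + 8257/22493 = 8901995388/22493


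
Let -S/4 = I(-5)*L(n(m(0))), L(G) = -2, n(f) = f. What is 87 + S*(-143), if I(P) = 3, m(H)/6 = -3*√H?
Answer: -3345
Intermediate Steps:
m(H) = -18*√H (m(H) = 6*(-3*√H) = -18*√H)
S = 24 (S = -12*(-2) = -4*(-6) = 24)
87 + S*(-143) = 87 + 24*(-143) = 87 - 3432 = -3345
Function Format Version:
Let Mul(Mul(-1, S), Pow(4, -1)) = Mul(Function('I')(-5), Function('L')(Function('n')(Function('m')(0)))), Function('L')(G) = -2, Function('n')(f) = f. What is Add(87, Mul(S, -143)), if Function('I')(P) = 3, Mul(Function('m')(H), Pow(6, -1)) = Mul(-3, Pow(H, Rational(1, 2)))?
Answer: -3345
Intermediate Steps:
Function('m')(H) = Mul(-18, Pow(H, Rational(1, 2))) (Function('m')(H) = Mul(6, Mul(-3, Pow(H, Rational(1, 2)))) = Mul(-18, Pow(H, Rational(1, 2))))
S = 24 (S = Mul(-4, Mul(3, -2)) = Mul(-4, -6) = 24)
Add(87, Mul(S, -143)) = Add(87, Mul(24, -143)) = Add(87, -3432) = -3345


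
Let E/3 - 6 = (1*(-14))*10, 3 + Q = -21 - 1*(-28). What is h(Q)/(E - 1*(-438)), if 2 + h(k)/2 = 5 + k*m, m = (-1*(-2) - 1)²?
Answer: 7/18 ≈ 0.38889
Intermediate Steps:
m = 1 (m = (2 - 1)² = 1² = 1)
Q = 4 (Q = -3 + (-21 - 1*(-28)) = -3 + (-21 + 28) = -3 + 7 = 4)
E = -402 (E = 18 + 3*((1*(-14))*10) = 18 + 3*(-14*10) = 18 + 3*(-140) = 18 - 420 = -402)
h(k) = 6 + 2*k (h(k) = -4 + 2*(5 + k*1) = -4 + 2*(5 + k) = -4 + (10 + 2*k) = 6 + 2*k)
h(Q)/(E - 1*(-438)) = (6 + 2*4)/(-402 - 1*(-438)) = (6 + 8)/(-402 + 438) = 14/36 = 14*(1/36) = 7/18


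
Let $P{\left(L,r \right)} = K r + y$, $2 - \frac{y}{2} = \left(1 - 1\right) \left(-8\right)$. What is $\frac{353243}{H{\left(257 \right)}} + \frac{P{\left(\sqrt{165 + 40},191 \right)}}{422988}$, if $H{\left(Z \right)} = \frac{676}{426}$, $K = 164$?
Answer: $\frac{7956487189189}{35742486} \approx 2.2261 \cdot 10^{5}$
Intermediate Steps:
$H{\left(Z \right)} = \frac{338}{213}$ ($H{\left(Z \right)} = 676 \cdot \frac{1}{426} = \frac{338}{213}$)
$y = 4$ ($y = 4 - 2 \left(1 - 1\right) \left(-8\right) = 4 - 2 \cdot 0 \left(-8\right) = 4 - 0 = 4 + 0 = 4$)
$P{\left(L,r \right)} = 4 + 164 r$ ($P{\left(L,r \right)} = 164 r + 4 = 4 + 164 r$)
$\frac{353243}{H{\left(257 \right)}} + \frac{P{\left(\sqrt{165 + 40},191 \right)}}{422988} = \frac{353243}{\frac{338}{213}} + \frac{4 + 164 \cdot 191}{422988} = 353243 \cdot \frac{213}{338} + \left(4 + 31324\right) \frac{1}{422988} = \frac{75240759}{338} + 31328 \cdot \frac{1}{422988} = \frac{75240759}{338} + \frac{7832}{105747} = \frac{7956487189189}{35742486}$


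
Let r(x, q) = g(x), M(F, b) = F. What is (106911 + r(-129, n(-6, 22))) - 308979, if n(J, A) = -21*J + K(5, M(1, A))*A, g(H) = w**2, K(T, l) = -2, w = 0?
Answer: -202068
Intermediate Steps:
g(H) = 0 (g(H) = 0**2 = 0)
n(J, A) = -21*J - 2*A
r(x, q) = 0
(106911 + r(-129, n(-6, 22))) - 308979 = (106911 + 0) - 308979 = 106911 - 308979 = -202068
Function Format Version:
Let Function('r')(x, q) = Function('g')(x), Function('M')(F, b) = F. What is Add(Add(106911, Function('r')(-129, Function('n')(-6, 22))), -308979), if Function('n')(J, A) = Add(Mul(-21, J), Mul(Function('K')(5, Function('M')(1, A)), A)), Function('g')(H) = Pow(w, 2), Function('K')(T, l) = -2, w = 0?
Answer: -202068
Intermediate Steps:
Function('g')(H) = 0 (Function('g')(H) = Pow(0, 2) = 0)
Function('n')(J, A) = Add(Mul(-21, J), Mul(-2, A))
Function('r')(x, q) = 0
Add(Add(106911, Function('r')(-129, Function('n')(-6, 22))), -308979) = Add(Add(106911, 0), -308979) = Add(106911, -308979) = -202068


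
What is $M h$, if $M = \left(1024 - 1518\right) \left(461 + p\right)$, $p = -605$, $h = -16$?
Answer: $-1138176$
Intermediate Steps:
$M = 71136$ ($M = \left(1024 - 1518\right) \left(461 - 605\right) = \left(-494\right) \left(-144\right) = 71136$)
$M h = 71136 \left(-16\right) = -1138176$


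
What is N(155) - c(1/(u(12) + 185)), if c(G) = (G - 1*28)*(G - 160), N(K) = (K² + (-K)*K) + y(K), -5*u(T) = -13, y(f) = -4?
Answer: -3944338801/879844 ≈ -4483.0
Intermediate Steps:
u(T) = 13/5 (u(T) = -⅕*(-13) = 13/5)
N(K) = -4 (N(K) = (K² + (-K)*K) - 4 = (K² - K²) - 4 = 0 - 4 = -4)
c(G) = (-160 + G)*(-28 + G) (c(G) = (G - 28)*(-160 + G) = (-28 + G)*(-160 + G) = (-160 + G)*(-28 + G))
N(155) - c(1/(u(12) + 185)) = -4 - (4480 + (1/(13/5 + 185))² - 188/(13/5 + 185)) = -4 - (4480 + (1/(938/5))² - 188/938/5) = -4 - (4480 + (5/938)² - 188*5/938) = -4 - (4480 + 25/879844 - 470/469) = -4 - 1*3940819425/879844 = -4 - 3940819425/879844 = -3944338801/879844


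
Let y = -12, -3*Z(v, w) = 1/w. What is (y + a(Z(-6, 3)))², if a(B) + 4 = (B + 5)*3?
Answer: 16/9 ≈ 1.7778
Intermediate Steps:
Z(v, w) = -1/(3*w)
a(B) = 11 + 3*B (a(B) = -4 + (B + 5)*3 = -4 + (5 + B)*3 = -4 + (15 + 3*B) = 11 + 3*B)
(y + a(Z(-6, 3)))² = (-12 + (11 + 3*(-⅓/3)))² = (-12 + (11 + 3*(-⅓*⅓)))² = (-12 + (11 + 3*(-⅑)))² = (-12 + (11 - ⅓))² = (-12 + 32/3)² = (-4/3)² = 16/9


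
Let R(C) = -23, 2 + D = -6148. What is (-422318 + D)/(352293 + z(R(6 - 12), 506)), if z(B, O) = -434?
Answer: -428468/351859 ≈ -1.2177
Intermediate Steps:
D = -6150 (D = -2 - 6148 = -6150)
(-422318 + D)/(352293 + z(R(6 - 12), 506)) = (-422318 - 6150)/(352293 - 434) = -428468/351859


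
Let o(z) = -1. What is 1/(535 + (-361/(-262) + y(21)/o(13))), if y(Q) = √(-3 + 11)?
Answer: 36819122/19748412809 + 137288*√2/19748412809 ≈ 0.0018742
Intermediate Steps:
y(Q) = 2*√2 (y(Q) = √8 = 2*√2)
1/(535 + (-361/(-262) + y(21)/o(13))) = 1/(535 + (-361/(-262) + (2*√2)/(-1))) = 1/(535 + (-361*(-1/262) + (2*√2)*(-1))) = 1/(535 + (361/262 - 2*√2)) = 1/(140531/262 - 2*√2)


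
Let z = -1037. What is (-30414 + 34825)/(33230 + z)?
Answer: 4411/32193 ≈ 0.13702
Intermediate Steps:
(-30414 + 34825)/(33230 + z) = (-30414 + 34825)/(33230 - 1037) = 4411/32193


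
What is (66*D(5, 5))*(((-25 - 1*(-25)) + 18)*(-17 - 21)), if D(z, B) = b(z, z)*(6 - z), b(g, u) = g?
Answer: -225720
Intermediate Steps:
D(z, B) = z*(6 - z)
(66*D(5, 5))*(((-25 - 1*(-25)) + 18)*(-17 - 21)) = (66*(5*(6 - 1*5)))*(((-25 - 1*(-25)) + 18)*(-17 - 21)) = (66*(5*(6 - 5)))*(((-25 + 25) + 18)*(-38)) = (66*(5*1))*((0 + 18)*(-38)) = (66*5)*(18*(-38)) = 330*(-684) = -225720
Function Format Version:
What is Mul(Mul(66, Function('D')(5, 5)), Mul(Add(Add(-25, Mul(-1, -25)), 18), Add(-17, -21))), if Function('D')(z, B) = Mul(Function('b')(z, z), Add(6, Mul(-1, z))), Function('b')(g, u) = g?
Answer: -225720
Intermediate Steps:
Function('D')(z, B) = Mul(z, Add(6, Mul(-1, z)))
Mul(Mul(66, Function('D')(5, 5)), Mul(Add(Add(-25, Mul(-1, -25)), 18), Add(-17, -21))) = Mul(Mul(66, Mul(5, Add(6, Mul(-1, 5)))), Mul(Add(Add(-25, Mul(-1, -25)), 18), Add(-17, -21))) = Mul(Mul(66, Mul(5, Add(6, -5))), Mul(Add(Add(-25, 25), 18), -38)) = Mul(Mul(66, Mul(5, 1)), Mul(Add(0, 18), -38)) = Mul(Mul(66, 5), Mul(18, -38)) = Mul(330, -684) = -225720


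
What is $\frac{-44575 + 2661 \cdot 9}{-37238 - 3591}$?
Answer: $\frac{20626}{40829} \approx 0.50518$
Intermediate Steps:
$\frac{-44575 + 2661 \cdot 9}{-37238 - 3591} = \frac{-44575 + 23949}{-40829} = \left(-20626\right) \left(- \frac{1}{40829}\right) = \frac{20626}{40829}$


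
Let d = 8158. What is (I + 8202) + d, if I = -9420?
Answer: 6940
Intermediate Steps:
(I + 8202) + d = (-9420 + 8202) + 8158 = -1218 + 8158 = 6940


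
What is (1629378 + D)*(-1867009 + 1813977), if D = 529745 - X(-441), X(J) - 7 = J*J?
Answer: -104188523320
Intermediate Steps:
X(J) = 7 + J² (X(J) = 7 + J*J = 7 + J²)
D = 335257 (D = 529745 - (7 + (-441)²) = 529745 - (7 + 194481) = 529745 - 1*194488 = 529745 - 194488 = 335257)
(1629378 + D)*(-1867009 + 1813977) = (1629378 + 335257)*(-1867009 + 1813977) = 1964635*(-53032) = -104188523320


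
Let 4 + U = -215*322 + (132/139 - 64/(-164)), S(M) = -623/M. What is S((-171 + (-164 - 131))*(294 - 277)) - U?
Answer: 3125683549937/45147478 ≈ 69233.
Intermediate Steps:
U = -394556930/5699 (U = -4 + (-215*322 + (132/139 - 64/(-164))) = -4 + (-69230 + (132*(1/139) - 64*(-1/164))) = -4 + (-69230 + (132/139 + 16/41)) = -4 + (-69230 + 7636/5699) = -4 - 394534134/5699 = -394556930/5699 ≈ -69233.)
S((-171 + (-164 - 131))*(294 - 277)) - U = -623*1/((-171 + (-164 - 131))*(294 - 277)) - 1*(-394556930/5699) = -623*1/(17*(-171 - 295)) + 394556930/5699 = -623/((-466*17)) + 394556930/5699 = -623/(-7922) + 394556930/5699 = -623*(-1/7922) + 394556930/5699 = 623/7922 + 394556930/5699 = 3125683549937/45147478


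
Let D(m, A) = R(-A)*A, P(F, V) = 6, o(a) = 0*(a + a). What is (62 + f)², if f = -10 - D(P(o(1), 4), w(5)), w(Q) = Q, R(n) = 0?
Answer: 2704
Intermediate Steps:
o(a) = 0 (o(a) = 0*(2*a) = 0)
D(m, A) = 0 (D(m, A) = 0*A = 0)
f = -10 (f = -10 - 1*0 = -10 + 0 = -10)
(62 + f)² = (62 - 10)² = 52² = 2704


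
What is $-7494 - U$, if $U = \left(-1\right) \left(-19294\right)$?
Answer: $-26788$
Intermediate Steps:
$U = 19294$
$-7494 - U = -7494 - 19294 = -26788$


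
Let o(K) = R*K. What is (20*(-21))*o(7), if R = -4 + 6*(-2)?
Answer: 47040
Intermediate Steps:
R = -16 (R = -4 - 12 = -16)
o(K) = -16*K
(20*(-21))*o(7) = (20*(-21))*(-16*7) = -420*(-112) = 47040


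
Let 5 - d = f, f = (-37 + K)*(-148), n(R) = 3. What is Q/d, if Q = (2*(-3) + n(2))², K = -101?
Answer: -9/20419 ≈ -0.00044077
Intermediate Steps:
f = 20424 (f = (-37 - 101)*(-148) = -138*(-148) = 20424)
d = -20419 (d = 5 - 1*20424 = 5 - 20424 = -20419)
Q = 9 (Q = (2*(-3) + 3)² = (-6 + 3)² = (-3)² = 9)
Q/d = 9/(-20419) = 9*(-1/20419) = -9/20419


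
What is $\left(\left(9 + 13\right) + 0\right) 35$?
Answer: $770$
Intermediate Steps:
$\left(\left(9 + 13\right) + 0\right) 35 = \left(22 + 0\right) 35 = 22 \cdot 35 = 770$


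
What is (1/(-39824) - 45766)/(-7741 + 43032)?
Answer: -1822585185/1405428784 ≈ -1.2968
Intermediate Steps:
(1/(-39824) - 45766)/(-7741 + 43032) = (-1/39824 - 45766)/35291 = -1822585185/39824*1/35291 = -1822585185/1405428784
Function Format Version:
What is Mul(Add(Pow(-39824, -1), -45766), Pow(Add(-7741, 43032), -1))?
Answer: Rational(-1822585185, 1405428784) ≈ -1.2968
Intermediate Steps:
Mul(Add(Pow(-39824, -1), -45766), Pow(Add(-7741, 43032), -1)) = Mul(Add(Rational(-1, 39824), -45766), Pow(35291, -1)) = Mul(Rational(-1822585185, 39824), Rational(1, 35291)) = Rational(-1822585185, 1405428784)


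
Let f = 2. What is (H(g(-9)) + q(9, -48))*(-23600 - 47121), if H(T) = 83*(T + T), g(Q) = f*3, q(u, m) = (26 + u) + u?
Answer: -73549840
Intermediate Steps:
q(u, m) = 26 + 2*u
g(Q) = 6 (g(Q) = 2*3 = 6)
H(T) = 166*T (H(T) = 83*(2*T) = 166*T)
(H(g(-9)) + q(9, -48))*(-23600 - 47121) = (166*6 + (26 + 2*9))*(-23600 - 47121) = (996 + (26 + 18))*(-70721) = (996 + 44)*(-70721) = 1040*(-70721) = -73549840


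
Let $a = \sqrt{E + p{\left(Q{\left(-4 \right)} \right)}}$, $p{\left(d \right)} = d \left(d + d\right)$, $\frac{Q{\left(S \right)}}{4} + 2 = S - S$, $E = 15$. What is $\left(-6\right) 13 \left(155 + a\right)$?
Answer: $-12090 - 78 \sqrt{143} \approx -13023.0$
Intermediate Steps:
$Q{\left(S \right)} = -8$ ($Q{\left(S \right)} = -8 + 4 \left(S - S\right) = -8 + 4 \cdot 0 = -8 + 0 = -8$)
$p{\left(d \right)} = 2 d^{2}$ ($p{\left(d \right)} = d 2 d = 2 d^{2}$)
$a = \sqrt{143}$ ($a = \sqrt{15 + 2 \left(-8\right)^{2}} = \sqrt{15 + 2 \cdot 64} = \sqrt{15 + 128} = \sqrt{143} \approx 11.958$)
$\left(-6\right) 13 \left(155 + a\right) = \left(-6\right) 13 \left(155 + \sqrt{143}\right) = - 78 \left(155 + \sqrt{143}\right) = -12090 - 78 \sqrt{143}$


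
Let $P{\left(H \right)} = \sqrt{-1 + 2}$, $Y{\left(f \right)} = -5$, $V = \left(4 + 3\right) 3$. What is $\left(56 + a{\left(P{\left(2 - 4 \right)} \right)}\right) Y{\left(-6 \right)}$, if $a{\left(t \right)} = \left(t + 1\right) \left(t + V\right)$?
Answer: $-500$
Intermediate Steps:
$V = 21$ ($V = 7 \cdot 3 = 21$)
$P{\left(H \right)} = 1$ ($P{\left(H \right)} = \sqrt{1} = 1$)
$a{\left(t \right)} = \left(1 + t\right) \left(21 + t\right)$ ($a{\left(t \right)} = \left(t + 1\right) \left(t + 21\right) = \left(1 + t\right) \left(21 + t\right)$)
$\left(56 + a{\left(P{\left(2 - 4 \right)} \right)}\right) Y{\left(-6 \right)} = \left(56 + \left(21 + 1^{2} + 22 \cdot 1\right)\right) \left(-5\right) = \left(56 + \left(21 + 1 + 22\right)\right) \left(-5\right) = \left(56 + 44\right) \left(-5\right) = 100 \left(-5\right) = -500$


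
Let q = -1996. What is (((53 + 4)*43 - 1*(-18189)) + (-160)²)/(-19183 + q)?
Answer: -46240/21179 ≈ -2.1833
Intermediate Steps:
(((53 + 4)*43 - 1*(-18189)) + (-160)²)/(-19183 + q) = (((53 + 4)*43 - 1*(-18189)) + (-160)²)/(-19183 - 1996) = ((57*43 + 18189) + 25600)/(-21179) = ((2451 + 18189) + 25600)*(-1/21179) = (20640 + 25600)*(-1/21179) = 46240*(-1/21179) = -46240/21179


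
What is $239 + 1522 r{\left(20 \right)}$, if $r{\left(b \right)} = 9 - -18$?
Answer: $41333$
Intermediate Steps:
$r{\left(b \right)} = 27$ ($r{\left(b \right)} = 9 + 18 = 27$)
$239 + 1522 r{\left(20 \right)} = 239 + 1522 \cdot 27 = 239 + 41094 = 41333$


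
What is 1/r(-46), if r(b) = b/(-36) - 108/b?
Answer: 414/1501 ≈ 0.27582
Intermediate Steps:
r(b) = -108/b - b/36 (r(b) = b*(-1/36) - 108/b = -b/36 - 108/b = -108/b - b/36)
1/r(-46) = 1/(-108/(-46) - 1/36*(-46)) = 1/(-108*(-1/46) + 23/18) = 1/(54/23 + 23/18) = 1/(1501/414) = 414/1501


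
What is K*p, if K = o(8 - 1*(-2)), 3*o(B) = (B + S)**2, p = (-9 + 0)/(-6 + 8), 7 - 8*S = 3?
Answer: -1323/8 ≈ -165.38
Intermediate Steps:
S = 1/2 (S = 7/8 - 1/8*3 = 7/8 - 3/8 = 1/2 ≈ 0.50000)
p = -9/2 ≈ -4.5000
o(B) = (1/2 + B)**2/3 (o(B) = (B + 1/2)**2/3 = (1/2 + B)**2/3)
K = 147/4 (K = (1 + 2*(8 - 1*(-2)))**2/12 = (1 + 2*(8 + 2))**2/12 = (1 + 2*10)**2/12 = (1 + 20)**2/12 = (1/12)*21**2 = (1/12)*441 = 147/4 ≈ 36.750)
K*p = (147/4)*(-9/2) = -1323/8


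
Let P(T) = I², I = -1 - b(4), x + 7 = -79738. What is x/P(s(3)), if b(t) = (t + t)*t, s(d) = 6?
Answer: -79745/1089 ≈ -73.228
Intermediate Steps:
b(t) = 2*t² (b(t) = (2*t)*t = 2*t²)
x = -79745 (x = -7 - 79738 = -79745)
I = -33 (I = -1 - 2*4² = -1 - 2*16 = -1 - 1*32 = -1 - 32 = -33)
P(T) = 1089 (P(T) = (-33)² = 1089)
x/P(s(3)) = -79745/1089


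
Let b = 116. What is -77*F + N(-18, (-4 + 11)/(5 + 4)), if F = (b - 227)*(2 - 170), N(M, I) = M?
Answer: -1435914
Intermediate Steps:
F = 18648 (F = (116 - 227)*(2 - 170) = -111*(-168) = 18648)
-77*F + N(-18, (-4 + 11)/(5 + 4)) = -77*18648 - 18 = -1435896 - 18 = -1435914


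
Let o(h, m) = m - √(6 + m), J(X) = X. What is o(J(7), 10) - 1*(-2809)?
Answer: 2815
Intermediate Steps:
o(J(7), 10) - 1*(-2809) = (10 - √(6 + 10)) - 1*(-2809) = (10 - √16) + 2809 = (10 - 1*4) + 2809 = (10 - 4) + 2809 = 6 + 2809 = 2815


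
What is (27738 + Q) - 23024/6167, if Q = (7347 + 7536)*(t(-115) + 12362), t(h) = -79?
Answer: 1127547288685/6167 ≈ 1.8284e+8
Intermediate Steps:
Q = 182807889 (Q = (7347 + 7536)*(-79 + 12362) = 14883*12283 = 182807889)
(27738 + Q) - 23024/6167 = (27738 + 182807889) - 23024/6167 = 182835627 - 23024*1/6167 = 182835627 - 23024/6167 = 1127547288685/6167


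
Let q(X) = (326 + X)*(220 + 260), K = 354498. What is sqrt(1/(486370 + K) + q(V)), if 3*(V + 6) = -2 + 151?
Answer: 3*sqrt(3485015216499873)/420434 ≈ 421.24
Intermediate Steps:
V = 131/3 (V = -6 + (-2 + 151)/3 = -6 + (1/3)*149 = -6 + 149/3 = 131/3 ≈ 43.667)
q(X) = 156480 + 480*X (q(X) = (326 + X)*480 = 156480 + 480*X)
sqrt(1/(486370 + K) + q(V)) = sqrt(1/(486370 + 354498) + (156480 + 480*(131/3))) = sqrt(1/840868 + (156480 + 20960)) = sqrt(1/840868 + 177440) = sqrt(149203617921/840868) = 3*sqrt(3485015216499873)/420434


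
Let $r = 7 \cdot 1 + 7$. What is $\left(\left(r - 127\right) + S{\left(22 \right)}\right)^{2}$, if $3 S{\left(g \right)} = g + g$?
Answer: $\frac{87025}{9} \approx 9669.4$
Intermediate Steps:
$S{\left(g \right)} = \frac{2 g}{3}$ ($S{\left(g \right)} = \frac{g + g}{3} = \frac{2 g}{3}$)
$r = 14$ ($r = 7 + 7 = 14$)
$\left(\left(r - 127\right) + S{\left(22 \right)}\right)^{2} = \left(\left(14 - 127\right) + \frac{2}{3} \cdot 22\right)^{2} = \left(-113 + \frac{44}{3}\right)^{2} = \left(- \frac{295}{3}\right)^{2} = \frac{87025}{9}$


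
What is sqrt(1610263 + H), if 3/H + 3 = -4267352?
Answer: sqrt(29323402414404502510)/4267355 ≈ 1269.0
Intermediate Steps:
H = -3/4267355 (H = 3/(-3 - 4267352) = 3/(-4267355) = 3*(-1/4267355) = -3/4267355 ≈ -7.0301e-7)
sqrt(1610263 + H) = sqrt(1610263 - 3/4267355) = sqrt(6871563864362/4267355) = sqrt(29323402414404502510)/4267355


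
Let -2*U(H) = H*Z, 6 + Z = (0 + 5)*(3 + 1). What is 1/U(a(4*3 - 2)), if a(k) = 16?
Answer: -1/112 ≈ -0.0089286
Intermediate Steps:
Z = 14 (Z = -6 + (0 + 5)*(3 + 1) = -6 + 5*4 = -6 + 20 = 14)
U(H) = -7*H (U(H) = -H*14/2 = -7*H)
1/U(a(4*3 - 2)) = 1/(-7*16) = 1/(-112) = -1/112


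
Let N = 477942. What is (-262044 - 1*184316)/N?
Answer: -223180/238971 ≈ -0.93392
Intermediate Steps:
(-262044 - 1*184316)/N = (-262044 - 1*184316)/477942 = (-262044 - 184316)*(1/477942) = -446360*1/477942 = -223180/238971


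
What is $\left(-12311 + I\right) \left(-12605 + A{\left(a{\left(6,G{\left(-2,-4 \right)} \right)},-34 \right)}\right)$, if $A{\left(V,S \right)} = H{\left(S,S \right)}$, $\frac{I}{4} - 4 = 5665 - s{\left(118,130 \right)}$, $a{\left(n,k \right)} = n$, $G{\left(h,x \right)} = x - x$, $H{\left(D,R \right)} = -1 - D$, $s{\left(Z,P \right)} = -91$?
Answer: $-134884988$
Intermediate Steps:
$G{\left(h,x \right)} = 0$
$I = 23040$ ($I = 16 + 4 \left(5665 - -91\right) = 16 + 4 \left(5665 + 91\right) = 16 + 4 \cdot 5756 = 16 + 23024 = 23040$)
$A{\left(V,S \right)} = -1 - S$
$\left(-12311 + I\right) \left(-12605 + A{\left(a{\left(6,G{\left(-2,-4 \right)} \right)},-34 \right)}\right) = \left(-12311 + 23040\right) \left(-12605 - -33\right) = 10729 \left(-12605 + \left(-1 + 34\right)\right) = 10729 \left(-12605 + 33\right) = 10729 \left(-12572\right) = -134884988$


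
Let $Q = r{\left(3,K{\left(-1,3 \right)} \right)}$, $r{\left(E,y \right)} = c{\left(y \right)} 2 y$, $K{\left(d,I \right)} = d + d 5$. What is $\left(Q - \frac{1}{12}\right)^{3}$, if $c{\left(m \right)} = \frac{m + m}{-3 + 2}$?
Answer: $- \frac{5168743489}{1728} \approx -2.9912 \cdot 10^{6}$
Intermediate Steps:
$c{\left(m \right)} = - 2 m$ ($c{\left(m \right)} = \frac{2 m}{-1} = 2 m \left(-1\right) = - 2 m$)
$K{\left(d,I \right)} = 6 d$ ($K{\left(d,I \right)} = d + 5 d = 6 d$)
$r{\left(E,y \right)} = - 4 y^{2}$ ($r{\left(E,y \right)} = - 2 y 2 y = - 4 y y = - 4 y^{2}$)
$Q = -144$ ($Q = - 4 \left(6 \left(-1\right)\right)^{2} = - 4 \left(-6\right)^{2} = \left(-4\right) 36 = -144$)
$\left(Q - \frac{1}{12}\right)^{3} = \left(-144 - \frac{1}{12}\right)^{3} = \left(- \frac{1729}{12}\right)^{3} = - \frac{5168743489}{1728}$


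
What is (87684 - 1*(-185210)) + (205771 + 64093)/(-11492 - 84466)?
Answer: 13093046294/47979 ≈ 2.7289e+5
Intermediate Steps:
(87684 - 1*(-185210)) + (205771 + 64093)/(-11492 - 84466) = (87684 + 185210) + 269864/(-95958) = 272894 + 269864*(-1/95958) = 272894 - 134932/47979 = 13093046294/47979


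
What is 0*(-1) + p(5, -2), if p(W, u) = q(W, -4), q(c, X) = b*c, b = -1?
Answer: -5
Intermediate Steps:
q(c, X) = -c
p(W, u) = -W
0*(-1) + p(5, -2) = 0*(-1) - 1*5 = 0 - 5 = -5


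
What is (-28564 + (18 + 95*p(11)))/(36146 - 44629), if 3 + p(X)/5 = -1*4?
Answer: 31871/8483 ≈ 3.7570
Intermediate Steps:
p(X) = -35 (p(X) = -15 + 5*(-1*4) = -15 + 5*(-4) = -15 - 20 = -35)
(-28564 + (18 + 95*p(11)))/(36146 - 44629) = (-28564 + (18 + 95*(-35)))/(36146 - 44629) = (-28564 + (18 - 3325))/(-8483) = (-28564 - 3307)*(-1/8483) = -31871*(-1/8483) = 31871/8483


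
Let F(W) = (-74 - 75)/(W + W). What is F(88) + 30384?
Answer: 5347435/176 ≈ 30383.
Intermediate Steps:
F(W) = -149/(2*W) (F(W) = -149*1/(2*W) = -149/(2*W))
F(88) + 30384 = -149/2/88 + 30384 = -149/2*1/88 + 30384 = -149/176 + 30384 = 5347435/176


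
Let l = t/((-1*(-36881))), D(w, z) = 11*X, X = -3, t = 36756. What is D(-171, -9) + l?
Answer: -1180317/36881 ≈ -32.003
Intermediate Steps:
D(w, z) = -33 (D(w, z) = 11*(-3) = -33)
l = 36756/36881 (l = 36756/((-1*(-36881))) = 36756/36881 ≈ 0.99661)
D(-171, -9) + l = -33 + 36756/36881 = -1180317/36881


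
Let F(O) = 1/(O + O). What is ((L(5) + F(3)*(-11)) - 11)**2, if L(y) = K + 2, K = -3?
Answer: 6889/36 ≈ 191.36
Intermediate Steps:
L(y) = -1 (L(y) = -3 + 2 = -1)
F(O) = 1/(2*O)
((L(5) + F(3)*(-11)) - 11)**2 = ((-1 + ((1/2)/3)*(-11)) - 11)**2 = ((-1 + ((1/2)*(1/3))*(-11)) - 11)**2 = ((-1 + (1/6)*(-11)) - 11)**2 = ((-1 - 11/6) - 11)**2 = (-17/6 - 11)**2 = (-83/6)**2 = 6889/36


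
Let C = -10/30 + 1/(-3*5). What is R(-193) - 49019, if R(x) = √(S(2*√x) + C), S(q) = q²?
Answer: -49019 + I*√19310/5 ≈ -49019.0 + 27.792*I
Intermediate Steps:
C = -⅖ (C = -10*1/30 - ⅓*⅕ = -⅓ - 1/15 = -⅖ ≈ -0.40000)
R(x) = √(-⅖ + 4*x) (R(x) = √((2*√x)² - ⅖) = √(4*x - ⅖) = √(-⅖ + 4*x))
R(-193) - 49019 = √(-10 + 100*(-193))/5 - 49019 = √(-10 - 19300)/5 - 49019 = √(-19310)/5 - 49019 = (I*√19310)/5 - 49019 = I*√19310/5 - 49019 = -49019 + I*√19310/5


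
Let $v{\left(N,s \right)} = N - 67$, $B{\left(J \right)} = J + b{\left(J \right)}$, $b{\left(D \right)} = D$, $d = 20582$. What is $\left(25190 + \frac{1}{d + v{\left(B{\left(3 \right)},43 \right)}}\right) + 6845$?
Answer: $\frac{657390236}{20521} \approx 32035.0$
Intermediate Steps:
$B{\left(J \right)} = 2 J$ ($B{\left(J \right)} = J + J = 2 J$)
$v{\left(N,s \right)} = -67 + N$
$\left(25190 + \frac{1}{d + v{\left(B{\left(3 \right)},43 \right)}}\right) + 6845 = \left(25190 + \frac{1}{20582 + \left(-67 + 2 \cdot 3\right)}\right) + 6845 = \left(25190 + \frac{1}{20582 + \left(-67 + 6\right)}\right) + 6845 = \left(25190 + \frac{1}{20582 - 61}\right) + 6845 = \left(25190 + \frac{1}{20521}\right) + 6845 = \frac{516923991}{20521} + 6845 = \frac{657390236}{20521}$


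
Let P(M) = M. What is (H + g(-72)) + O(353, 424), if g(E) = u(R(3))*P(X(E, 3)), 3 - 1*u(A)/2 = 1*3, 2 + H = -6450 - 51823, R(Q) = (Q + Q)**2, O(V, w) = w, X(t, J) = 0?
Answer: -57851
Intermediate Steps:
R(Q) = 4*Q**2 (R(Q) = (2*Q)**2 = 4*Q**2)
H = -58275 (H = -2 + (-6450 - 51823) = -2 - 58273 = -58275)
u(A) = 0 (u(A) = 6 - 2*3 = 6 - 6 = 0)
g(E) = 0 (g(E) = 0*0 = 0)
(H + g(-72)) + O(353, 424) = (-58275 + 0) + 424 = -58275 + 424 = -57851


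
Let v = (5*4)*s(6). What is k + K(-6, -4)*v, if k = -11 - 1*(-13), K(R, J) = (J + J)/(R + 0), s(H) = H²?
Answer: 962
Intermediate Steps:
v = 720 (v = (5*4)*6² = 20*36 = 720)
K(R, J) = 2*J/R (K(R, J) = (2*J)/R = 2*J/R)
k = 2 (k = -11 + 13 = 2)
k + K(-6, -4)*v = 2 + (2*(-4)/(-6))*720 = 2 + (2*(-4)*(-⅙))*720 = 2 + (4/3)*720 = 2 + 960 = 962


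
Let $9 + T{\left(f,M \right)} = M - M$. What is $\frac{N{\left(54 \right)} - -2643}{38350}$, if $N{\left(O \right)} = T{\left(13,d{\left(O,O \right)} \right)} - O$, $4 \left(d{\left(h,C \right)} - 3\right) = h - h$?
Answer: $\frac{258}{3835} \approx 0.067275$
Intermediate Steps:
$d{\left(h,C \right)} = 3$ ($d{\left(h,C \right)} = 3 + \frac{h - h}{4} = 3 + \frac{1}{4} \cdot 0 = 3 + 0 = 3$)
$T{\left(f,M \right)} = -9$ ($T{\left(f,M \right)} = -9 + \left(M - M\right) = -9 + 0 = -9$)
$N{\left(O \right)} = -9 - O$
$\frac{N{\left(54 \right)} - -2643}{38350} = \frac{\left(-9 - 54\right) - -2643}{38350} = \left(\left(-9 - 54\right) + 2643\right) \frac{1}{38350} = \left(-63 + 2643\right) \frac{1}{38350} = 2580 \cdot \frac{1}{38350} = \frac{258}{3835}$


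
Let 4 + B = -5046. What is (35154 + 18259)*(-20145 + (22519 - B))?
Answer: 396538112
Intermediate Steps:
B = -5050 (B = -4 - 5046 = -5050)
(35154 + 18259)*(-20145 + (22519 - B)) = (35154 + 18259)*(-20145 + (22519 - 1*(-5050))) = 53413*(-20145 + (22519 + 5050)) = 53413*(-20145 + 27569) = 53413*7424 = 396538112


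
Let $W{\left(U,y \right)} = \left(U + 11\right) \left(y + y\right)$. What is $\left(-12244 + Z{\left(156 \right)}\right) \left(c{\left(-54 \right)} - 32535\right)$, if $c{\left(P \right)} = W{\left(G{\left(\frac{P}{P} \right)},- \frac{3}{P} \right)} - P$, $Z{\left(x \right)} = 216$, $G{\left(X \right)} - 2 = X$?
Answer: $\frac{3515964820}{9} \approx 3.9066 \cdot 10^{8}$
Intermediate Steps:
$G{\left(X \right)} = 2 + X$
$W{\left(U,y \right)} = 2 y \left(11 + U\right)$ ($W{\left(U,y \right)} = \left(11 + U\right) 2 y = 2 y \left(11 + U\right)$)
$c{\left(P \right)} = - P - \frac{84}{P}$ ($c{\left(P \right)} = 2 \left(- \frac{3}{P}\right) \left(11 + \left(2 + \frac{P}{P}\right)\right) - P = 2 \left(- \frac{3}{P}\right) \left(11 + \left(2 + 1\right)\right) - P = 2 \left(- \frac{3}{P}\right) \left(11 + 3\right) - P = 2 \left(- \frac{3}{P}\right) 14 - P = - \frac{84}{P} - P = - P - \frac{84}{P}$)
$\left(-12244 + Z{\left(156 \right)}\right) \left(c{\left(-54 \right)} - 32535\right) = \left(-12244 + 216\right) \left(\left(\left(-1\right) \left(-54\right) - \frac{84}{-54}\right) - 32535\right) = - 12028 \left(\left(54 - - \frac{14}{9}\right) - 32535\right) = - 12028 \left(\left(54 + \frac{14}{9}\right) - 32535\right) = - 12028 \left(\frac{500}{9} - 32535\right) = \left(-12028\right) \left(- \frac{292315}{9}\right) = \frac{3515964820}{9}$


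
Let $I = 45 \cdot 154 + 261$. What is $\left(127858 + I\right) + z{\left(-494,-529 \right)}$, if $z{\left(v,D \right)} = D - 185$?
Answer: $134335$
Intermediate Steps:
$I = 7191$ ($I = 6930 + 261 = 7191$)
$z{\left(v,D \right)} = -185 + D$
$\left(127858 + I\right) + z{\left(-494,-529 \right)} = \left(127858 + 7191\right) - 714 = 135049 - 714 = 134335$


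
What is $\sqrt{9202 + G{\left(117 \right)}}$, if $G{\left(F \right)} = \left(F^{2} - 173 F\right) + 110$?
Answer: $2 \sqrt{690} \approx 52.536$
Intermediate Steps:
$G{\left(F \right)} = 110 + F^{2} - 173 F$
$\sqrt{9202 + G{\left(117 \right)}} = \sqrt{9202 + \left(110 + 117^{2} - 20241\right)} = \sqrt{9202 + \left(110 + 13689 - 20241\right)} = \sqrt{9202 - 6442} = \sqrt{2760} = 2 \sqrt{690}$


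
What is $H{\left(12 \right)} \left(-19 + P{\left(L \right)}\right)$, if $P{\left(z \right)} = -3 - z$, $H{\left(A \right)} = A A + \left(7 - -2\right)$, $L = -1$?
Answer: $-3213$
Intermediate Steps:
$H{\left(A \right)} = 9 + A^{2}$ ($H{\left(A \right)} = A^{2} + \left(7 + 2\right) = A^{2} + 9 = 9 + A^{2}$)
$H{\left(12 \right)} \left(-19 + P{\left(L \right)}\right) = \left(9 + 12^{2}\right) \left(-19 - 2\right) = \left(9 + 144\right) \left(-19 + \left(-3 + 1\right)\right) = 153 \left(-19 - 2\right) = 153 \left(-21\right) = -3213$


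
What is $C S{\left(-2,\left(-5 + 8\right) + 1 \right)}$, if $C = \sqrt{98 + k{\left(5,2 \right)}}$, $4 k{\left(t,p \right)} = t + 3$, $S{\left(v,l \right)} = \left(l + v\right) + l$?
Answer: $60$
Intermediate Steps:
$S{\left(v,l \right)} = v + 2 l$
$k{\left(t,p \right)} = \frac{3}{4} + \frac{t}{4}$ ($k{\left(t,p \right)} = \frac{t + 3}{4} = \frac{3 + t}{4} = \frac{3}{4} + \frac{t}{4}$)
$C = 10$ ($C = \sqrt{98 + \left(\frac{3}{4} + \frac{1}{4} \cdot 5\right)} = \sqrt{98 + \left(\frac{3}{4} + \frac{5}{4}\right)} = \sqrt{98 + 2} = \sqrt{100} = 10$)
$C S{\left(-2,\left(-5 + 8\right) + 1 \right)} = 10 \left(-2 + 2 \left(\left(-5 + 8\right) + 1\right)\right) = 10 \left(-2 + 2 \left(3 + 1\right)\right) = 10 \left(-2 + 2 \cdot 4\right) = 10 \left(-2 + 8\right) = 10 \cdot 6 = 60$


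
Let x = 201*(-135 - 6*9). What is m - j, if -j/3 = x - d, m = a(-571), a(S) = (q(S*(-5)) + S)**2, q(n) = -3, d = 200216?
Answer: -385139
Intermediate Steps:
a(S) = (-3 + S)**2
x = -37989 (x = 201*(-135 - 54) = 201*(-189) = -37989)
m = 329476 (m = (-3 - 571)**2 = (-574)**2 = 329476)
j = 714615 (j = -3*(-37989 - 1*200216) = -3*(-37989 - 200216) = -3*(-238205) = 714615)
m - j = 329476 - 1*714615 = 329476 - 714615 = -385139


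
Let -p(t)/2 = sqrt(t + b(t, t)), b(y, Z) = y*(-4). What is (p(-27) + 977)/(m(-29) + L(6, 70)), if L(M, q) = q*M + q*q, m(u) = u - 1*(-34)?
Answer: 959/5325 ≈ 0.18009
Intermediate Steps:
b(y, Z) = -4*y
p(t) = -2*sqrt(3)*sqrt(-t) (p(t) = -2*sqrt(t - 4*t) = -2*sqrt(3)*sqrt(-t))
m(u) = 34 + u (m(u) = u + 34 = 34 + u)
L(M, q) = q**2 + M*q (L(M, q) = M*q + q**2 = q**2 + M*q)
(p(-27) + 977)/(m(-29) + L(6, 70)) = (-2*sqrt(3)*sqrt(-1*(-27)) + 977)/((34 - 29) + 70*(6 + 70)) = (-2*sqrt(3)*sqrt(27) + 977)/(5 + 70*76) = (-2*sqrt(3)*3*sqrt(3) + 977)/(5 + 5320) = (-18 + 977)/5325 = 959*(1/5325) = 959/5325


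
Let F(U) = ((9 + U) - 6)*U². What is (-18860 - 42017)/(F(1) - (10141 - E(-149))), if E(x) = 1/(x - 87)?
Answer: 14366972/2392333 ≈ 6.0054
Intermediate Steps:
E(x) = 1/(-87 + x)
F(U) = U²*(3 + U) (F(U) = (3 + U)*U² = U²*(3 + U))
(-18860 - 42017)/(F(1) - (10141 - E(-149))) = (-18860 - 42017)/(1²*(3 + 1) - (10141 - 1/(-87 - 149))) = -60877/(1*4 - (10141 - 1/(-236))) = -60877/(4 - (10141 - 1*(-1/236))) = -60877/(4 - (10141 + 1/236)) = -60877/(4 - 1*2393277/236) = -60877/(4 - 2393277/236) = -60877/(-2392333/236) = -60877*(-236/2392333) = 14366972/2392333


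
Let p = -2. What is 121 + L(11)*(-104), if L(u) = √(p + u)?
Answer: -191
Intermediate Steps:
L(u) = √(-2 + u)
121 + L(11)*(-104) = 121 + √(-2 + 11)*(-104) = 121 + √9*(-104) = 121 + 3*(-104) = 121 - 312 = -191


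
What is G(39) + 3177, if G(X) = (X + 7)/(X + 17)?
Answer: 88979/28 ≈ 3177.8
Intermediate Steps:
G(X) = (7 + X)/(17 + X)
G(39) + 3177 = (7 + 39)/(17 + 39) + 3177 = 46/56 + 3177 = (1/56)*46 + 3177 = 23/28 + 3177 = 88979/28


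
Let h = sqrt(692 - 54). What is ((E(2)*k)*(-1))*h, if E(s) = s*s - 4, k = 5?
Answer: 0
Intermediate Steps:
E(s) = -4 + s**2 (E(s) = s**2 - 4 = -4 + s**2)
h = sqrt(638) ≈ 25.259
((E(2)*k)*(-1))*h = (((-4 + 2**2)*5)*(-1))*sqrt(638) = (((-4 + 4)*5)*(-1))*sqrt(638) = ((0*5)*(-1))*sqrt(638) = (0*(-1))*sqrt(638) = 0*sqrt(638) = 0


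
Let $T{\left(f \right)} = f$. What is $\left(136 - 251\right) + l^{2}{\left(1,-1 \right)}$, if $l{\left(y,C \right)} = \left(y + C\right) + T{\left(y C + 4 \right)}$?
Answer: $-106$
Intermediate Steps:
$l{\left(y,C \right)} = 4 + C + y + C y$ ($l{\left(y,C \right)} = \left(y + C\right) + \left(y C + 4\right) = \left(C + y\right) + \left(C y + 4\right) = \left(C + y\right) + \left(4 + C y\right) = 4 + C + y + C y$)
$\left(136 - 251\right) + l^{2}{\left(1,-1 \right)} = \left(136 - 251\right) + \left(4 - 1 + 1 - 1\right)^{2} = -115 + 3^{2} = -115 + 9 = -106$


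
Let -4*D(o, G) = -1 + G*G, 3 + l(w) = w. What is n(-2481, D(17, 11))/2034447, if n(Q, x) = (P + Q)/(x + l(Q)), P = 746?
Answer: 1735/5114599758 ≈ 3.3923e-7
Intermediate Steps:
l(w) = -3 + w
D(o, G) = ¼ - G²/4 (D(o, G) = -(-1 + G*G)/4 = -(-1 + G²)/4 = ¼ - G²/4)
n(Q, x) = (746 + Q)/(-3 + Q + x) (n(Q, x) = (746 + Q)/(x + (-3 + Q)) = (746 + Q)/(-3 + Q + x))
n(-2481, D(17, 11))/2034447 = ((746 - 2481)/(-3 - 2481 + (¼ - ¼*11²)))/2034447 = (-1735/(-3 - 2481 + (¼ - ¼*121)))*(1/2034447) = (-1735/(-3 - 2481 + (¼ - 121/4)))*(1/2034447) = (-1735/(-3 - 2481 - 30))*(1/2034447) = (-1735/(-2514))*(1/2034447) = -1/2514*(-1735)*(1/2034447) = (1735/2514)*(1/2034447) = 1735/5114599758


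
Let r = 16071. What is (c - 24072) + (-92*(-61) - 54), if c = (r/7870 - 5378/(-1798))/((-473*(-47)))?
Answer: -2912015463455161/157287215030 ≈ -18514.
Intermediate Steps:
c = 35610259/157287215030 (c = (16071/7870 - 5378/(-1798))/((-473*(-47))) = (16071*(1/7870) - 5378*(-1/1798))/22231 = (16071/7870 + 2689/899)*(1/22231) = (35610259/7075130)*(1/22231) = 35610259/157287215030 ≈ 0.00022640)
(c - 24072) + (-92*(-61) - 54) = (35610259/157287215030 - 24072) + (-92*(-61) - 54) = -3786217804591901/157287215030 + (5612 - 54) = -3786217804591901/157287215030 + 5558 = -2912015463455161/157287215030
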